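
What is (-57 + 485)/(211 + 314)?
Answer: 428/525 ≈ 0.81524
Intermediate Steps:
(-57 + 485)/(211 + 314) = 428/525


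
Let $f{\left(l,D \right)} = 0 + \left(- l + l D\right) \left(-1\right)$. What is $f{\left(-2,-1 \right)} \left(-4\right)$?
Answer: $16$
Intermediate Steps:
$f{\left(l,D \right)} = l - D l$ ($f{\left(l,D \right)} = 0 + \left(- l + D l\right) \left(-1\right) = 0 - \left(- l + D l\right) = l - D l$)
$f{\left(-2,-1 \right)} \left(-4\right) = - 2 \left(1 - -1\right) \left(-4\right) = - 2 \left(1 + 1\right) \left(-4\right) = \left(-2\right) 2 \left(-4\right) = \left(-4\right) \left(-4\right) = 16$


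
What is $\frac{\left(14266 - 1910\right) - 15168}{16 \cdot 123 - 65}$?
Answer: $- \frac{2812}{1903} \approx -1.4777$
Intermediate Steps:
$\frac{\left(14266 - 1910\right) - 15168}{16 \cdot 123 - 65} = \frac{12356 - 15168}{1968 - 65} = - \frac{2812}{1903}$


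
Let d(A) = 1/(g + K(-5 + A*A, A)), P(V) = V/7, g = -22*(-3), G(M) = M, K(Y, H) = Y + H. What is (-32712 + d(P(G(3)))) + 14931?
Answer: -53680790/3019 ≈ -17781.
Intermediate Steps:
K(Y, H) = H + Y
g = 66
P(V) = V/7 (P(V) = V*(1/7) = V/7)
d(A) = 1/(61 + A + A**2) (d(A) = 1/(66 + (A + (-5 + A*A))) = 1/(66 + (A + (-5 + A**2))) = 1/(66 + (-5 + A + A**2)) = 1/(61 + A + A**2))
(-32712 + d(P(G(3)))) + 14931 = (-32712 + 1/(61 + (1/7)*3 + ((1/7)*3)**2)) + 14931 = (-32712 + 1/(61 + 3/7 + (3/7)**2)) + 14931 = (-32712 + 1/(61 + 3/7 + 9/49)) + 14931 = (-32712 + 1/(3019/49)) + 14931 = (-32712 + 49/3019) + 14931 = -98757479/3019 + 14931 = -53680790/3019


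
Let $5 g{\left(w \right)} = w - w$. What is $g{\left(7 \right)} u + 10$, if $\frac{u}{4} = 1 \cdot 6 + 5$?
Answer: $10$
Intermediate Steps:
$g{\left(w \right)} = 0$ ($g{\left(w \right)} = \frac{w - w}{5} = \frac{1}{5} \cdot 0 = 0$)
$u = 44$ ($u = 4 \left(1 \cdot 6 + 5\right) = 4 \left(6 + 5\right) = 4 \cdot 11 = 44$)
$g{\left(7 \right)} u + 10 = 0 \cdot 44 + 10 = 0 + 10 = 10$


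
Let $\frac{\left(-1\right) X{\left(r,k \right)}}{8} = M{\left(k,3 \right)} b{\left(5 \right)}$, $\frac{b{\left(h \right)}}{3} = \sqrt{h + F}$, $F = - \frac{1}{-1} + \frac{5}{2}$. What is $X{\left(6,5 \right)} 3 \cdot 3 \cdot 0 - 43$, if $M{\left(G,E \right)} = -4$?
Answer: $-43$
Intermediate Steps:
$F = \frac{7}{2}$ ($F = \left(-1\right) \left(-1\right) + 5 \cdot \frac{1}{2} = 1 + \frac{5}{2} = \frac{7}{2} \approx 3.5$)
$b{\left(h \right)} = 3 \sqrt{\frac{7}{2} + h}$ ($b{\left(h \right)} = 3 \sqrt{h + \frac{7}{2}} = 3 \sqrt{\frac{7}{2} + h}$)
$X{\left(r,k \right)} = 48 \sqrt{34}$ ($X{\left(r,k \right)} = - 8 \left(- 4 \frac{3 \sqrt{14 + 4 \cdot 5}}{2}\right) = - 8 \left(- 4 \frac{3 \sqrt{14 + 20}}{2}\right) = - 8 \left(- 4 \frac{3 \sqrt{34}}{2}\right) = - 8 \left(- 6 \sqrt{34}\right) = 48 \sqrt{34}$)
$X{\left(6,5 \right)} 3 \cdot 3 \cdot 0 - 43 = 48 \sqrt{34} \cdot 3 \cdot 3 \cdot 0 - 43 = 48 \sqrt{34} \cdot 9 \cdot 0 - 43 = 48 \sqrt{34} \cdot 0 - 43 = 0 - 43 = -43$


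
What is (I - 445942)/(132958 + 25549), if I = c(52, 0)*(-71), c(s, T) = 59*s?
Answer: -663770/158507 ≈ -4.1876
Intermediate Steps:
I = -217828 (I = (59*52)*(-71) = 3068*(-71) = -217828)
(I - 445942)/(132958 + 25549) = (-217828 - 445942)/(132958 + 25549) = -663770/158507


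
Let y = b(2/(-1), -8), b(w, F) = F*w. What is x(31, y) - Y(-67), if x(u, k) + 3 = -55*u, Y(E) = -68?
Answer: -1640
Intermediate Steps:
y = 16 (y = -16/(-1) = -16*(-1) = -8*(-2) = 16)
x(u, k) = -3 - 55*u
x(31, y) - Y(-67) = (-3 - 55*31) - 1*(-68) = (-3 - 1705) + 68 = -1708 + 68 = -1640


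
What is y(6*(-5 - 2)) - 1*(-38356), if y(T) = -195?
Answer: 38161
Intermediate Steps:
y(6*(-5 - 2)) - 1*(-38356) = -195 - 1*(-38356) = -195 + 38356 = 38161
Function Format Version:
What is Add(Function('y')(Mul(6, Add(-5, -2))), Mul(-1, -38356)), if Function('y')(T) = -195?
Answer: 38161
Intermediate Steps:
Add(Function('y')(Mul(6, Add(-5, -2))), Mul(-1, -38356)) = Add(-195, Mul(-1, -38356)) = Add(-195, 38356) = 38161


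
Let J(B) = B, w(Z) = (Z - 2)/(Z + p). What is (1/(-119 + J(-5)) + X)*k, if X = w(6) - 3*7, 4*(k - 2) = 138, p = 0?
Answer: -552391/744 ≈ -742.46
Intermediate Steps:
k = 73/2 (k = 2 + (¼)*138 = 2 + 69/2 = 73/2 ≈ 36.500)
w(Z) = (-2 + Z)/Z (w(Z) = (Z - 2)/(Z + 0) = (-2 + Z)/Z)
X = -61/3 (X = (-2 + 6)/6 - 3*7 = (⅙)*4 - 21 = ⅔ - 21 = -61/3 ≈ -20.333)
(1/(-119 + J(-5)) + X)*k = (1/(-119 - 5) - 61/3)*(73/2) = (1/(-124) - 61/3)*(73/2) = (-1/124 - 61/3)*(73/2) = -7567/372*73/2 = -552391/744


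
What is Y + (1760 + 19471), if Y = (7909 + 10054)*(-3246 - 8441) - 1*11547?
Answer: -209923897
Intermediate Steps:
Y = -209945128 (Y = 17963*(-11687) - 11547 = -209933581 - 11547 = -209945128)
Y + (1760 + 19471) = -209945128 + (1760 + 19471) = -209945128 + 21231 = -209923897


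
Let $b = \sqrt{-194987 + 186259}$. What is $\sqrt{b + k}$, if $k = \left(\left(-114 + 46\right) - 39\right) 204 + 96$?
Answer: $\sqrt{-21732 + 2 i \sqrt{2182}} \approx 0.3169 + 147.42 i$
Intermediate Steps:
$b = 2 i \sqrt{2182}$ ($b = \sqrt{-8728} = 2 i \sqrt{2182} \approx 93.424 i$)
$k = -21732$ ($k = \left(-68 - 39\right) 204 + 96 = \left(-107\right) 204 + 96 = -21828 + 96 = -21732$)
$\sqrt{b + k} = \sqrt{2 i \sqrt{2182} - 21732} = \sqrt{-21732 + 2 i \sqrt{2182}}$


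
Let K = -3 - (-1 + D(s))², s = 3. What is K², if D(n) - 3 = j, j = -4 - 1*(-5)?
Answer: 144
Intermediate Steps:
j = 1 (j = -4 + 5 = 1)
D(n) = 4 (D(n) = 3 + 1 = 4)
K = -12 (K = -3 - (-1 + 4)² = -3 - 1*3² = -3 - 1*9 = -3 - 9 = -12)
K² = (-12)² = 144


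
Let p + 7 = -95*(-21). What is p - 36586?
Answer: -34598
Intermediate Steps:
p = 1988 (p = -7 - 95*(-21) = -7 + 1995 = 1988)
p - 36586 = 1988 - 36586 = -34598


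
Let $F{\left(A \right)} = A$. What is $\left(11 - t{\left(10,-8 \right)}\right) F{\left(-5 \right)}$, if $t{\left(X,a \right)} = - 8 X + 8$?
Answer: $-415$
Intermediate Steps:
$t{\left(X,a \right)} = 8 - 8 X$
$\left(11 - t{\left(10,-8 \right)}\right) F{\left(-5 \right)} = \left(11 - \left(8 - 80\right)\right) \left(-5\right) = \left(11 - -72\right) \left(-5\right) = \left(11 + 72\right) \left(-5\right) = 83 \left(-5\right) = -415$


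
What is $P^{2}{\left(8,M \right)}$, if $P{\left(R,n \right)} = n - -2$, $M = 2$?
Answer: $16$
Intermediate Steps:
$P{\left(R,n \right)} = 2 + n$ ($P{\left(R,n \right)} = n + 2 = 2 + n$)
$P^{2}{\left(8,M \right)} = \left(2 + 2\right)^{2} = 4^{2} = 16$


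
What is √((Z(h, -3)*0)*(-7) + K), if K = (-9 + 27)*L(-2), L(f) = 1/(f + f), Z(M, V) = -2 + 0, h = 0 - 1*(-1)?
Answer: 3*I*√2/2 ≈ 2.1213*I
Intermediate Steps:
h = 1 (h = 0 + 1 = 1)
Z(M, V) = -2
L(f) = 1/(2*f)
K = -9/2 (K = (-9 + 27)*((½)/(-2)) = 18*((½)*(-½)) = 18*(-¼) = -9/2 ≈ -4.5000)
√((Z(h, -3)*0)*(-7) + K) = √(-2*0*(-7) - 9/2) = √(0*(-7) - 9/2) = √(0 - 9/2) = √(-9/2) = 3*I*√2/2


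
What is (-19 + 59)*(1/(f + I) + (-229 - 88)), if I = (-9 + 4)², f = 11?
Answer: -114110/9 ≈ -12679.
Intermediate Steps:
I = 25 (I = (-5)² = 25)
(-19 + 59)*(1/(f + I) + (-229 - 88)) = (-19 + 59)*(1/(11 + 25) + (-229 - 88)) = 40*(1/36 - 317) = 40*(-11411/36) = -114110/9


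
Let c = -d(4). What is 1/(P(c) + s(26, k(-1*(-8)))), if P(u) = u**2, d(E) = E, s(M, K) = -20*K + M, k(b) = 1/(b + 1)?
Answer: 9/358 ≈ 0.025140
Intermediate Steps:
k(b) = 1/(1 + b)
s(M, K) = M - 20*K
c = -4 (c = -1*4 = -4)
1/(P(c) + s(26, k(-1*(-8)))) = 1/((-4)**2 + (26 - 20/(1 - 1*(-8)))) = 1/(16 + (26 - 20/(1 + 8))) = 1/(16 + (26 - 20/9)) = 1/(16 + 214/9) = 1/(358/9) = 9/358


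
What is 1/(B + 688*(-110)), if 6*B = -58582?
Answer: -3/256331 ≈ -1.1704e-5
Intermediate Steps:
B = -29291/3 (B = (1/6)*(-58582) = -29291/3 ≈ -9763.7)
1/(B + 688*(-110)) = 1/(-29291/3 + 688*(-110)) = 1/(-29291/3 - 75680) = 1/(-256331/3) = -3/256331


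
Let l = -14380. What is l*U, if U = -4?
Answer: 57520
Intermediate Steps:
l*U = -14380*(-4) = 57520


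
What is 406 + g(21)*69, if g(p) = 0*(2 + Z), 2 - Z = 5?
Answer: 406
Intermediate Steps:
Z = -3 (Z = 2 - 1*5 = 2 - 5 = -3)
g(p) = 0 (g(p) = 0*(2 - 3) = 0*(-1) = 0)
406 + g(21)*69 = 406 + 0*69 = 406 + 0 = 406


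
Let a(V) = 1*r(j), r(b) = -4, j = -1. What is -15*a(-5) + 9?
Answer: 69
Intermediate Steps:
a(V) = -4 (a(V) = 1*(-4) = -4)
-15*a(-5) + 9 = -15*(-4) + 9 = 60 + 9 = 69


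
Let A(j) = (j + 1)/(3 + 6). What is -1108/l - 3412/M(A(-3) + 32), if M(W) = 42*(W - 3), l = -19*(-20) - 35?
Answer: -3774514/625485 ≈ -6.0345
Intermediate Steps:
A(j) = ⅑ + j/9 (A(j) = (1 + j)/9 = (1 + j)*(⅑) = ⅑ + j/9)
l = 345 (l = 380 - 35 = 345)
M(W) = -126 + 42*W (M(W) = 42*(-3 + W) = -126 + 42*W)
-1108/l - 3412/M(A(-3) + 32) = -1108/345 - 3412/(-126 + 42*((⅑ + (⅑)*(-3)) + 32)) = -1108*1/345 - 3412/(-126 + 42*((⅑ - ⅓) + 32)) = -1108/345 - 3412/(-126 + 42*(-2/9 + 32)) = -1108/345 - 3412/(-126 + 42*(286/9)) = -1108/345 - 3412/(-126 + 4004/3) = -1108/345 - 3412/3626/3 = -1108/345 - 3412*3/3626 = -1108/345 - 5118/1813 = -3774514/625485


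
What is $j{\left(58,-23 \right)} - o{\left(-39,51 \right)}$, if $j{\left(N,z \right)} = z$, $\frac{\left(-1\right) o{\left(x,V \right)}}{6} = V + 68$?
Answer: $691$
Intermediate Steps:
$o{\left(x,V \right)} = -408 - 6 V$ ($o{\left(x,V \right)} = - 6 \left(V + 68\right) = - 6 \left(68 + V\right) = -408 - 6 V$)
$j{\left(58,-23 \right)} - o{\left(-39,51 \right)} = -23 - \left(-408 - 306\right) = -23 - -714 = -23 + 714 = 691$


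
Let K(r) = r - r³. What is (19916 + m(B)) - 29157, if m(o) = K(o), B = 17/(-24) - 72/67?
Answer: -38405593856917/4157747712 ≈ -9237.1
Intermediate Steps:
B = -2867/1608 (B = 17*(-1/24) - 72*1/67 = -17/24 - 72/67 = -2867/1608 ≈ -1.7830)
m(o) = o - o³
(19916 + m(B)) - 29157 = (19916 + (-2867/1608 - (-2867/1608)³)) - 29157 = (19916 + (-2867/1608 - 1*(-23565848363/4157747712))) - 29157 = (19916 + (-2867/1608 + 23565848363/4157747712)) - 29157 = (19916 + 16152749675/4157747712) - 29157 = 82821856181867/4157747712 - 29157 = -38405593856917/4157747712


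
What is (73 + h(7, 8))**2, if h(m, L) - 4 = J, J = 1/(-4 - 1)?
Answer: 147456/25 ≈ 5898.2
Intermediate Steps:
J = -1/5 (J = 1/(-5) = -1/5 ≈ -0.20000)
h(m, L) = 19/5 (h(m, L) = 4 - 1/5 = 19/5)
(73 + h(7, 8))**2 = (73 + 19/5)**2 = (384/5)**2 = 147456/25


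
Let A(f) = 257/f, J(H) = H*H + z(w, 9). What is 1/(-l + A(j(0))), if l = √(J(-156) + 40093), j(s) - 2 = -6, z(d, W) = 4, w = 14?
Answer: 1028/964879 - 16*√64433/964879 ≈ -0.0031438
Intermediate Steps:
j(s) = -4 (j(s) = 2 - 6 = -4)
J(H) = 4 + H² (J(H) = H*H + 4 = H² + 4 = 4 + H²)
l = √64433 (l = √((4 + (-156)²) + 40093) = √((4 + 24336) + 40093) = √(24340 + 40093) = √64433 ≈ 253.84)
1/(-l + A(j(0))) = 1/(-√64433 + 257/(-4)) = 1/(-√64433 + 257*(-¼)) = 1/(-√64433 - 257/4) = 1/(-257/4 - √64433)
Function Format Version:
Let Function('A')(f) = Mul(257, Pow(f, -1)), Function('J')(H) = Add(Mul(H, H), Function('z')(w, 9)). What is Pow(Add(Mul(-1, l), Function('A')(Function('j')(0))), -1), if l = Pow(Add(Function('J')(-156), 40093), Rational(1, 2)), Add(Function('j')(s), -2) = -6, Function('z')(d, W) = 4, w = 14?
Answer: Add(Rational(1028, 964879), Mul(Rational(-16, 964879), Pow(64433, Rational(1, 2)))) ≈ -0.0031438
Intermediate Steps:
Function('j')(s) = -4 (Function('j')(s) = Add(2, -6) = -4)
Function('J')(H) = Add(4, Pow(H, 2)) (Function('J')(H) = Add(Mul(H, H), 4) = Add(Pow(H, 2), 4) = Add(4, Pow(H, 2)))
l = Pow(64433, Rational(1, 2)) (l = Pow(Add(Add(4, Pow(-156, 2)), 40093), Rational(1, 2)) = Pow(Add(Add(4, 24336), 40093), Rational(1, 2)) = Pow(Add(24340, 40093), Rational(1, 2)) = Pow(64433, Rational(1, 2)) ≈ 253.84)
Pow(Add(Mul(-1, l), Function('A')(Function('j')(0))), -1) = Pow(Add(Mul(-1, Pow(64433, Rational(1, 2))), Mul(257, Pow(-4, -1))), -1) = Pow(Add(Mul(-1, Pow(64433, Rational(1, 2))), Mul(257, Rational(-1, 4))), -1) = Pow(Add(Mul(-1, Pow(64433, Rational(1, 2))), Rational(-257, 4)), -1) = Pow(Add(Rational(-257, 4), Mul(-1, Pow(64433, Rational(1, 2)))), -1)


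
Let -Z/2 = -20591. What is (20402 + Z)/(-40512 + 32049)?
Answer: -20528/2821 ≈ -7.2769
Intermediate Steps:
Z = 41182 (Z = -2*(-20591) = 41182)
(20402 + Z)/(-40512 + 32049) = (20402 + 41182)/(-40512 + 32049) = 61584/(-8463) = 61584*(-1/8463) = -20528/2821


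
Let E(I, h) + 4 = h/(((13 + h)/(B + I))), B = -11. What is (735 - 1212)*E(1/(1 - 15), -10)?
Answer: -109869/7 ≈ -15696.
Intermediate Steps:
E(I, h) = -4 + h*(-11 + I)/(13 + h) (E(I, h) = -4 + h/(((13 + h)/(-11 + I))) = -4 + h*((-11 + I)/(13 + h)) = -4 + h*(-11 + I)/(13 + h))
(735 - 1212)*E(1/(1 - 15), -10) = (735 - 1212)*((-52 - 15*(-10) - 10/(1 - 15))/(13 - 10)) = -477*(-52 + 150 - 10/(-14))/3 = -159*(-52 + 150 - 1/14*(-10)) = -159*(-52 + 150 + 5/7) = -159*691/7 = -477*691/21 = -109869/7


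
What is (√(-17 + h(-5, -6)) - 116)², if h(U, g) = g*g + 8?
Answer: 13483 - 696*√3 ≈ 12278.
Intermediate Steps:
h(U, g) = 8 + g² (h(U, g) = g² + 8 = 8 + g²)
(√(-17 + h(-5, -6)) - 116)² = (√(-17 + (8 + (-6)²)) - 116)² = (√(-17 + (8 + 36)) - 116)² = (√(-17 + 44) - 116)² = (√27 - 116)² = (3*√3 - 116)² = (-116 + 3*√3)²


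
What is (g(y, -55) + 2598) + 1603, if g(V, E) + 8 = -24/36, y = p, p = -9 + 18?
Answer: 12577/3 ≈ 4192.3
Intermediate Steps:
p = 9
y = 9
g(V, E) = -26/3 (g(V, E) = -8 - 24/36 = -8 - 24*1/36 = -8 - ⅔ = -26/3)
(g(y, -55) + 2598) + 1603 = (-26/3 + 2598) + 1603 = 7768/3 + 1603 = 12577/3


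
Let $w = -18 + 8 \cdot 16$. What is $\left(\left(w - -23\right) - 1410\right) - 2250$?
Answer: $-3527$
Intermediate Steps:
$w = 110$ ($w = -18 + 128 = 110$)
$\left(\left(w - -23\right) - 1410\right) - 2250 = \left(\left(110 - -23\right) - 1410\right) - 2250 = \left(\left(110 + 23\right) - 1410\right) - 2250 = \left(133 - 1410\right) - 2250 = -1277 - 2250 = -3527$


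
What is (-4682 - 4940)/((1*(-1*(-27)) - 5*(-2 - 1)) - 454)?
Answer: 4811/206 ≈ 23.354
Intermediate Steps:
(-4682 - 4940)/((1*(-1*(-27)) - 5*(-2 - 1)) - 454) = -9622/((1*27 - 5*(-3)) - 454) = -9622/((27 + 15) - 454) = -9622/(42 - 454) = -9622/(-412) = -9622*(-1/412) = 4811/206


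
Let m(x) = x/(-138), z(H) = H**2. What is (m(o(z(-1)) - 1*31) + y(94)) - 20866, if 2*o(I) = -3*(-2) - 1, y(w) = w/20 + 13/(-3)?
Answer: -28794289/1380 ≈ -20865.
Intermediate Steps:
y(w) = -13/3 + w/20 (y(w) = w*(1/20) + 13*(-1/3) = w/20 - 13/3 = -13/3 + w/20)
o(I) = 5/2 (o(I) = (-3*(-2) - 1)/2 = (6 - 1)/2 = (1/2)*5 = 5/2)
m(x) = -x/138 (m(x) = x*(-1/138) = -x/138)
(m(o(z(-1)) - 1*31) + y(94)) - 20866 = (-(5/2 - 1*31)/138 + (-13/3 + (1/20)*94)) - 20866 = (-(5/2 - 31)/138 + (-13/3 + 47/10)) - 20866 = (-1/138*(-57/2) + 11/30) - 20866 = (19/92 + 11/30) - 20866 = 791/1380 - 20866 = -28794289/1380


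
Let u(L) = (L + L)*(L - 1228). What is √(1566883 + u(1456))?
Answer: √2230819 ≈ 1493.6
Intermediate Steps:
u(L) = 2*L*(-1228 + L) (u(L) = (2*L)*(-1228 + L) = 2*L*(-1228 + L))
√(1566883 + u(1456)) = √(1566883 + 2*1456*(-1228 + 1456)) = √(1566883 + 2*1456*228) = √(1566883 + 663936) = √2230819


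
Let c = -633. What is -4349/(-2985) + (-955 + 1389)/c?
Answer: 485809/629835 ≈ 0.77133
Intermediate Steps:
-4349/(-2985) + (-955 + 1389)/c = -4349/(-2985) + (-955 + 1389)/(-633) = -4349*(-1/2985) + 434*(-1/633) = 4349/2985 - 434/633 = 485809/629835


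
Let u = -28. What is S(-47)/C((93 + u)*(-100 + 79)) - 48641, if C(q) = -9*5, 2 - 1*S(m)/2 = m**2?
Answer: -2184431/45 ≈ -48543.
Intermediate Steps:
S(m) = 4 - 2*m**2
C(q) = -45
S(-47)/C((93 + u)*(-100 + 79)) - 48641 = (4 - 2*(-47)**2)/(-45) - 48641 = (4 - 2*2209)*(-1/45) - 48641 = (4 - 4418)*(-1/45) - 48641 = -4414*(-1/45) - 48641 = 4414/45 - 48641 = -2184431/45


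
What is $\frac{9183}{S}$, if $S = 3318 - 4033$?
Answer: $- \frac{9183}{715} \approx -12.843$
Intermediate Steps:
$S = -715$ ($S = 3318 - 4033 = -715$)
$\frac{9183}{S} = \frac{9183}{-715} = 9183 \left(- \frac{1}{715}\right) = - \frac{9183}{715}$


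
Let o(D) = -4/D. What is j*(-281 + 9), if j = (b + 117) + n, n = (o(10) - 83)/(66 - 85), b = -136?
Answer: 377536/95 ≈ 3974.1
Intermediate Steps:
n = 417/95 (n = (-4/10 - 83)/(66 - 85) = (-4*1/10 - 83)/(-19) = (-2/5 - 83)*(-1/19) = -417/5*(-1/19) = 417/95 ≈ 4.3895)
j = -1388/95 (j = (-136 + 117) + 417/95 = -19 + 417/95 = -1388/95 ≈ -14.611)
j*(-281 + 9) = -1388*(-281 + 9)/95 = -1388/95*(-272) = 377536/95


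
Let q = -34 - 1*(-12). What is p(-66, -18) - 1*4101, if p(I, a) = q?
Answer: -4123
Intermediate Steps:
q = -22 (q = -34 + 12 = -22)
p(I, a) = -22
p(-66, -18) - 1*4101 = -22 - 1*4101 = -22 - 4101 = -4123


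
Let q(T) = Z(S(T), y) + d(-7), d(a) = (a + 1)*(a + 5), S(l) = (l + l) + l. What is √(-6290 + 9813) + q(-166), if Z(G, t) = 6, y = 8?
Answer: 18 + √3523 ≈ 77.355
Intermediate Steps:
S(l) = 3*l (S(l) = 2*l + l = 3*l)
d(a) = (1 + a)*(5 + a)
q(T) = 18 (q(T) = 6 + (5 + (-7)² + 6*(-7)) = 6 + (5 + 49 - 42) = 6 + 12 = 18)
√(-6290 + 9813) + q(-166) = √(-6290 + 9813) + 18 = √3523 + 18 = 18 + √3523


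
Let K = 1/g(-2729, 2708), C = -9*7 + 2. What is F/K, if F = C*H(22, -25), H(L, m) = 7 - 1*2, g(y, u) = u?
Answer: -825940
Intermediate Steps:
H(L, m) = 5 (H(L, m) = 7 - 2 = 5)
C = -61 (C = -63 + 2 = -61)
K = 1/2708 ≈ 0.00036928
F = -305 (F = -61*5 = -305)
F/K = -305/1/2708 = -305*2708 = -825940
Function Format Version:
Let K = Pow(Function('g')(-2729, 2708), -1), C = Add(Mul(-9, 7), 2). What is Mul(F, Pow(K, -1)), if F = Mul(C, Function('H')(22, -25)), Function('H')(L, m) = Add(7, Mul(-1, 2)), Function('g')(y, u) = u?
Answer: -825940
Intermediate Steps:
Function('H')(L, m) = 5 (Function('H')(L, m) = Add(7, -2) = 5)
C = -61 (C = Add(-63, 2) = -61)
K = Rational(1, 2708) (K = Pow(2708, -1) = Rational(1, 2708) ≈ 0.00036928)
F = -305 (F = Mul(-61, 5) = -305)
Mul(F, Pow(K, -1)) = Mul(-305, Pow(Rational(1, 2708), -1)) = Mul(-305, 2708) = -825940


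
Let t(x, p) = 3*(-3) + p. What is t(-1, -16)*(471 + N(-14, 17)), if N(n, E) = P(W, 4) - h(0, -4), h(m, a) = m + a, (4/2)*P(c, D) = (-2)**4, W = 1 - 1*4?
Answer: -12075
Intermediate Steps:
W = -3 (W = 1 - 4 = -3)
P(c, D) = 8 (P(c, D) = (1/2)*(-2)**4 = (1/2)*16 = 8)
h(m, a) = a + m
N(n, E) = 12 (N(n, E) = 8 - (-4 + 0) = 8 - 1*(-4) = 8 + 4 = 12)
t(x, p) = -9 + p
t(-1, -16)*(471 + N(-14, 17)) = (-9 - 16)*(471 + 12) = -25*483 = -12075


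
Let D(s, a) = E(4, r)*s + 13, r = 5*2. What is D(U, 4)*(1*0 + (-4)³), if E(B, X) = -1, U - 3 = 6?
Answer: -256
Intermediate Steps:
U = 9 (U = 3 + 6 = 9)
r = 10
D(s, a) = 13 - s (D(s, a) = -s + 13 = 13 - s)
D(U, 4)*(1*0 + (-4)³) = (13 - 1*9)*(1*0 + (-4)³) = (13 - 9)*(0 - 64) = 4*(-64) = -256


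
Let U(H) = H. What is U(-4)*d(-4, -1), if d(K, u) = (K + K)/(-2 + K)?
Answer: -16/3 ≈ -5.3333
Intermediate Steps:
d(K, u) = 2*K/(-2 + K) (d(K, u) = (2*K)/(-2 + K) = 2*K/(-2 + K))
U(-4)*d(-4, -1) = -8*(-4)/(-2 - 4) = -8*(-4)/(-6) = -8*(-4)*(-1)/6 = -4*4/3 = -16/3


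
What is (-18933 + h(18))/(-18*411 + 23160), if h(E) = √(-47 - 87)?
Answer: -6311/5254 + I*√134/15762 ≈ -1.2012 + 0.00073441*I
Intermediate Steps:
h(E) = I*√134 (h(E) = √(-134) = I*√134)
(-18933 + h(18))/(-18*411 + 23160) = (-18933 + I*√134)/(-18*411 + 23160) = (-18933 + I*√134)/(-7398 + 23160) = (-18933 + I*√134)/15762 = (-18933 + I*√134)*(1/15762) = -6311/5254 + I*√134/15762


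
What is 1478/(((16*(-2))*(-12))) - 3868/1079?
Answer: 54725/207168 ≈ 0.26416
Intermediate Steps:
1478/(((16*(-2))*(-12))) - 3868/1079 = 1478/((-32*(-12))) - 3868*1/1079 = 1478/384 - 3868/1079 = 1478*(1/384) - 3868/1079 = 739/192 - 3868/1079 = 54725/207168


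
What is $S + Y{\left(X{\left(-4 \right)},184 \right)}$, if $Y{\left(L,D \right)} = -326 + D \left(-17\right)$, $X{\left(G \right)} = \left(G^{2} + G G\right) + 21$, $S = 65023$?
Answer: $61569$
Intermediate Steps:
$X{\left(G \right)} = 21 + 2 G^{2}$ ($X{\left(G \right)} = \left(G^{2} + G^{2}\right) + 21 = 2 G^{2} + 21 = 21 + 2 G^{2}$)
$Y{\left(L,D \right)} = -326 - 17 D$
$S + Y{\left(X{\left(-4 \right)},184 \right)} = 65023 - 3454 = 61569$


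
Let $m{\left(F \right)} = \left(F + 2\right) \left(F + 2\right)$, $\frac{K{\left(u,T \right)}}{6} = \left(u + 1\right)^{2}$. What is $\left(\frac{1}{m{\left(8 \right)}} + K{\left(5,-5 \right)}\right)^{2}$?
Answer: $\frac{466603201}{10000} \approx 46660.0$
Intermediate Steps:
$K{\left(u,T \right)} = 6 \left(1 + u\right)^{2}$ ($K{\left(u,T \right)} = 6 \left(u + 1\right)^{2} = 6 \left(1 + u\right)^{2}$)
$m{\left(F \right)} = \left(2 + F\right)^{2}$ ($m{\left(F \right)} = \left(2 + F\right) \left(2 + F\right) = \left(2 + F\right)^{2}$)
$\left(\frac{1}{m{\left(8 \right)}} + K{\left(5,-5 \right)}\right)^{2} = \left(\frac{1}{\left(2 + 8\right)^{2}} + 6 \left(1 + 5\right)^{2}\right)^{2} = \left(\frac{1}{10^{2}} + 6 \cdot 6^{2}\right)^{2} = \left(\frac{1}{100} + 6 \cdot 36\right)^{2} = \left(\frac{1}{100} + 216\right)^{2} = \left(\frac{21601}{100}\right)^{2} = \frac{466603201}{10000}$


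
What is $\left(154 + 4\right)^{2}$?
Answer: $24964$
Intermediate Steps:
$\left(154 + 4\right)^{2} = 158^{2} = 24964$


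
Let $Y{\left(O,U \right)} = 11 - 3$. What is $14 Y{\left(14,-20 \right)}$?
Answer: $112$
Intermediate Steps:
$Y{\left(O,U \right)} = 8$
$14 Y{\left(14,-20 \right)} = 14 \cdot 8 = 112$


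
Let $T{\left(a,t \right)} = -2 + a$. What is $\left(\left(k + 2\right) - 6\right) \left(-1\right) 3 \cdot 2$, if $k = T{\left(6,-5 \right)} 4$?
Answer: $-72$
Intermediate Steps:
$k = 16$ ($k = \left(-2 + 6\right) 4 = 4 \cdot 4 = 16$)
$\left(\left(k + 2\right) - 6\right) \left(-1\right) 3 \cdot 2 = \left(\left(16 + 2\right) - 6\right) \left(-1\right) 3 \cdot 2 = \left(18 - 6\right) \left(\left(-3\right) 2\right) = 12 \left(-6\right) = -72$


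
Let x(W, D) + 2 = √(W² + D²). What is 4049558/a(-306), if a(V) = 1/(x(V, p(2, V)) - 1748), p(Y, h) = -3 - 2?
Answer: -7086726500 + 4049558*√93661 ≈ -5.8474e+9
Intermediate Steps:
p(Y, h) = -5
x(W, D) = -2 + √(D² + W²) (x(W, D) = -2 + √(W² + D²) = -2 + √(D² + W²))
a(V) = 1/(-1750 + √(25 + V²)) (a(V) = 1/((-2 + √((-5)² + V²)) - 1748) = 1/((-2 + √(25 + V²)) - 1748) = 1/(-1750 + √(25 + V²)))
4049558/a(-306) = 4049558/(1/(-1750 + √(25 + (-306)²))) = 4049558/(1/(-1750 + √(25 + 93636))) = 4049558/(1/(-1750 + √93661)) = 4049558*(-1750 + √93661) = -7086726500 + 4049558*√93661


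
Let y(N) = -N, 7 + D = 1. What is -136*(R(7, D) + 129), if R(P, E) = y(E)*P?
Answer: -23256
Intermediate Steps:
D = -6 (D = -7 + 1 = -6)
R(P, E) = -E*P (R(P, E) = (-E)*P = -E*P)
-136*(R(7, D) + 129) = -136*(-1*(-6)*7 + 129) = -136*(42 + 129) = -136*171 = -23256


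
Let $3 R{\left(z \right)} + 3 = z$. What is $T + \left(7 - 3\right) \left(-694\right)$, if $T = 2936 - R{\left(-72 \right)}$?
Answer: $185$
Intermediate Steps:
$R{\left(z \right)} = -1 + \frac{z}{3}$
$T = 2961$ ($T = 2936 - \left(-1 + \frac{1}{3} \left(-72\right)\right) = 2936 - \left(-1 - 24\right) = 2936 - -25 = 2936 + 25 = 2961$)
$T + \left(7 - 3\right) \left(-694\right) = 2961 + \left(7 - 3\right) \left(-694\right) = 2961 + 4 \left(-694\right) = 2961 - 2776 = 185$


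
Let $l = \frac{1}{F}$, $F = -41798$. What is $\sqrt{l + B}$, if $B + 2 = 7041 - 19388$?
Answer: $\frac{i \sqrt{21574602098394}}{41798} \approx 111.13 i$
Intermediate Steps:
$B = -12349$ ($B = -2 + \left(7041 - 19388\right) = -2 - 12347 = -12349$)
$l = - \frac{1}{41798}$ ($l = \frac{1}{-41798} = - \frac{1}{41798} \approx -2.3925 \cdot 10^{-5}$)
$\sqrt{l + B} = \sqrt{- \frac{1}{41798} - 12349} = \sqrt{- \frac{516163503}{41798}} = \frac{i \sqrt{21574602098394}}{41798}$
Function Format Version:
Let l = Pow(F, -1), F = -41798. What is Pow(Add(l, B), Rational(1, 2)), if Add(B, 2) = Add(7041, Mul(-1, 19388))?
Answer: Mul(Rational(1, 41798), I, Pow(21574602098394, Rational(1, 2))) ≈ Mul(111.13, I)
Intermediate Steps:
B = -12349 (B = Add(-2, Add(7041, Mul(-1, 19388))) = Add(-2, Add(7041, -19388)) = Add(-2, -12347) = -12349)
l = Rational(-1, 41798) (l = Pow(-41798, -1) = Rational(-1, 41798) ≈ -2.3925e-5)
Pow(Add(l, B), Rational(1, 2)) = Pow(Add(Rational(-1, 41798), -12349), Rational(1, 2)) = Pow(Rational(-516163503, 41798), Rational(1, 2)) = Mul(Rational(1, 41798), I, Pow(21574602098394, Rational(1, 2)))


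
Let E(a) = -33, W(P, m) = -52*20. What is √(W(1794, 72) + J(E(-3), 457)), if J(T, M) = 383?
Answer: 3*I*√73 ≈ 25.632*I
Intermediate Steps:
W(P, m) = -1040
√(W(1794, 72) + J(E(-3), 457)) = √(-1040 + 383) = √(-657) = 3*I*√73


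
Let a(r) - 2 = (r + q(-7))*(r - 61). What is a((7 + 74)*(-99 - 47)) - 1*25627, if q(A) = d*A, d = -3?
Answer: 140300410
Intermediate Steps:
q(A) = -3*A
a(r) = 2 + (-61 + r)*(21 + r) (a(r) = 2 + (r - 3*(-7))*(r - 61) = 2 + (r + 21)*(-61 + r) = 2 + (21 + r)*(-61 + r) = 2 + (-61 + r)*(21 + r))
a((7 + 74)*(-99 - 47)) - 1*25627 = (-1279 + ((7 + 74)*(-99 - 47))² - 40*(7 + 74)*(-99 - 47)) - 1*25627 = (-1279 + (81*(-146))² - 3240*(-146)) - 25627 = (-1279 + (-11826)² - 40*(-11826)) - 25627 = (-1279 + 139854276 + 473040) - 25627 = 140326037 - 25627 = 140300410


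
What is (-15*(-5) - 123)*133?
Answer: -6384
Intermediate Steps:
(-15*(-5) - 123)*133 = (75 - 123)*133 = -48*133 = -6384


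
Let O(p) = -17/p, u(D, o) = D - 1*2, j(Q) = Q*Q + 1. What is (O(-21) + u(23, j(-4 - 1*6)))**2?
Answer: 209764/441 ≈ 475.66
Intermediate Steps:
j(Q) = 1 + Q**2 (j(Q) = Q**2 + 1 = 1 + Q**2)
u(D, o) = -2 + D (u(D, o) = D - 2 = -2 + D)
(O(-21) + u(23, j(-4 - 1*6)))**2 = (-17/(-21) + (-2 + 23))**2 = (-17*(-1/21) + 21)**2 = (17/21 + 21)**2 = (458/21)**2 = 209764/441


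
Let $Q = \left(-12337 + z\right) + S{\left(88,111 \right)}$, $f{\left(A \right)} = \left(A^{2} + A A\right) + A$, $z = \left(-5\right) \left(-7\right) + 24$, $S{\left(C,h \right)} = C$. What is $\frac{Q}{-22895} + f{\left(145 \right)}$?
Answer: $\frac{193213343}{4579} \approx 42196.0$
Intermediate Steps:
$z = 59$ ($z = 35 + 24 = 59$)
$f{\left(A \right)} = A + 2 A^{2}$ ($f{\left(A \right)} = \left(A^{2} + A^{2}\right) + A = 2 A^{2} + A = A + 2 A^{2}$)
$Q = -12190$ ($Q = \left(-12337 + 59\right) + 88 = -12278 + 88 = -12190$)
$\frac{Q}{-22895} + f{\left(145 \right)} = - \frac{12190}{-22895} + 145 \left(1 + 2 \cdot 145\right) = \left(-12190\right) \left(- \frac{1}{22895}\right) + 145 \left(1 + 290\right) = \frac{2438}{4579} + 145 \cdot 291 = \frac{2438}{4579} + 42195 = \frac{193213343}{4579}$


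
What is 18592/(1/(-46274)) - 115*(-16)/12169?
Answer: -10469309623312/12169 ≈ -8.6033e+8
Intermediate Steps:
18592/(1/(-46274)) - 115*(-16)/12169 = 18592/(-1/46274) + 1840*(1/12169) = 18592*(-46274) + 1840/12169 = -860326208 + 1840/12169 = -10469309623312/12169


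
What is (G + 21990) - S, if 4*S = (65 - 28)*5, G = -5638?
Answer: 65223/4 ≈ 16306.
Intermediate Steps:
S = 185/4 (S = ((65 - 28)*5)/4 = (37*5)/4 = (1/4)*185 = 185/4 ≈ 46.250)
(G + 21990) - S = (-5638 + 21990) - 1*185/4 = 16352 - 185/4 = 65223/4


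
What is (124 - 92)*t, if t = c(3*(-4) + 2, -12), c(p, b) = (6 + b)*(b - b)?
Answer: 0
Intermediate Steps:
c(p, b) = 0 (c(p, b) = (6 + b)*0 = 0)
t = 0
(124 - 92)*t = (124 - 92)*0 = 32*0 = 0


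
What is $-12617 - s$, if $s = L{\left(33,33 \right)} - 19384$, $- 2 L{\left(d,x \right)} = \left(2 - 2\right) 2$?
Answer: $6767$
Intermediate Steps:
$L{\left(d,x \right)} = 0$ ($L{\left(d,x \right)} = - \frac{\left(2 - 2\right) 2}{2} = - \frac{0 \cdot 2}{2} = \left(- \frac{1}{2}\right) 0 = 0$)
$s = -19384$ ($s = 0 - 19384 = -19384$)
$-12617 - s = -12617 - -19384 = -12617 + 19384 = 6767$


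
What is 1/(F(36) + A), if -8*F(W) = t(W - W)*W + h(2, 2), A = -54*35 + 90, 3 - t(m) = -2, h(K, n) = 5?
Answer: -8/14585 ≈ -0.00054851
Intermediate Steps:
t(m) = 5 (t(m) = 3 - 1*(-2) = 3 + 2 = 5)
A = -1800 (A = -1890 + 90 = -1800)
F(W) = -5/8 - 5*W/8 (F(W) = -(5*W + 5)/8 = -(5 + 5*W)/8 = -5/8 - 5*W/8)
1/(F(36) + A) = 1/((-5/8 - 5/8*36) - 1800) = 1/((-5/8 - 45/2) - 1800) = 1/(-185/8 - 1800) = 1/(-14585/8) = -8/14585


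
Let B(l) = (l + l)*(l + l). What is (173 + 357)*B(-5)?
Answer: 53000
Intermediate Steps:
B(l) = 4*l² (B(l) = (2*l)*(2*l) = 4*l²)
(173 + 357)*B(-5) = (173 + 357)*(4*(-5)²) = 530*(4*25) = 530*100 = 53000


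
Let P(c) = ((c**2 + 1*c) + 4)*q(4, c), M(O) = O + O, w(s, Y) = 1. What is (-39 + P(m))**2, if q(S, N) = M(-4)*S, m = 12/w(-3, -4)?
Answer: 26615281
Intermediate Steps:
m = 12 (m = 12/1 = 12*1 = 12)
M(O) = 2*O
q(S, N) = -8*S (q(S, N) = (2*(-4))*S = -8*S)
P(c) = -128 - 32*c - 32*c**2 (P(c) = ((c**2 + 1*c) + 4)*(-8*4) = ((c**2 + c) + 4)*(-32) = ((c + c**2) + 4)*(-32) = (4 + c + c**2)*(-32) = -128 - 32*c - 32*c**2)
(-39 + P(m))**2 = (-39 + (-128 - 32*12 - 32*12**2))**2 = (-39 + (-128 - 384 - 32*144))**2 = (-39 + (-128 - 384 - 4608))**2 = (-39 - 5120)**2 = (-5159)**2 = 26615281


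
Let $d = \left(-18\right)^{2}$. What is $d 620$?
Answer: $200880$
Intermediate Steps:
$d = 324$
$d 620 = 324 \cdot 620 = 200880$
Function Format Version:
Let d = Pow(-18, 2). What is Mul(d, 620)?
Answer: 200880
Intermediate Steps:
d = 324
Mul(d, 620) = Mul(324, 620) = 200880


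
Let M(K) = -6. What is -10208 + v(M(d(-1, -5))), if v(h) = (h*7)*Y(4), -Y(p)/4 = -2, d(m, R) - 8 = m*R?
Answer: -10544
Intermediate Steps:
d(m, R) = 8 + R*m (d(m, R) = 8 + m*R = 8 + R*m)
Y(p) = 8 (Y(p) = -4*(-2) = 8)
v(h) = 56*h (v(h) = (h*7)*8 = (7*h)*8 = 56*h)
-10208 + v(M(d(-1, -5))) = -10208 + 56*(-6) = -10208 - 336 = -10544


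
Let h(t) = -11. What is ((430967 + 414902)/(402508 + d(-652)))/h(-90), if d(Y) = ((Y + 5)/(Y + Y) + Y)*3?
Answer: -1103013176/5745539239 ≈ -0.19198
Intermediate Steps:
d(Y) = 3*Y + 3*(5 + Y)/(2*Y) (d(Y) = ((5 + Y)/((2*Y)) + Y)*3 = ((5 + Y)*(1/(2*Y)) + Y)*3 = ((5 + Y)/(2*Y) + Y)*3 = (Y + (5 + Y)/(2*Y))*3 = 3*Y + 3*(5 + Y)/(2*Y))
((430967 + 414902)/(402508 + d(-652)))/h(-90) = ((430967 + 414902)/(402508 + (3/2 + 3*(-652) + (15/2)/(-652))))/(-11) = (845869/(402508 + (3/2 - 1956 + (15/2)*(-1/652))))*(-1/11) = (845869/(402508 + (3/2 - 1956 - 15/1304)))*(-1/11) = (845869/(402508 - 2548683/1304))*(-1/11) = (845869/(522321749/1304))*(-1/11) = (845869*(1304/522321749))*(-1/11) = (1103013176/522321749)*(-1/11) = -1103013176/5745539239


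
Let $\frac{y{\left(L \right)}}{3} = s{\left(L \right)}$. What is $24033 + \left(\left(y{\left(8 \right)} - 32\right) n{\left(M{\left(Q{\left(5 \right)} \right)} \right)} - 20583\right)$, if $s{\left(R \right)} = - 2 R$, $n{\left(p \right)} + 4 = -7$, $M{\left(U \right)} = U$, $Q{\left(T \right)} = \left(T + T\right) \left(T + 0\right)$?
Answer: $4330$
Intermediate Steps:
$Q{\left(T \right)} = 2 T^{2}$ ($Q{\left(T \right)} = 2 T T = 2 T^{2}$)
$n{\left(p \right)} = -11$ ($n{\left(p \right)} = -4 - 7 = -11$)
$y{\left(L \right)} = - 6 L$ ($y{\left(L \right)} = 3 \left(- 2 L\right) = - 6 L$)
$24033 + \left(\left(y{\left(8 \right)} - 32\right) n{\left(M{\left(Q{\left(5 \right)} \right)} \right)} - 20583\right) = 24033 - \left(20583 - \left(\left(-6\right) 8 - 32\right) \left(-11\right)\right) = 24033 - \left(20583 - \left(-48 - 32\right) \left(-11\right)\right) = 24033 - 19703 = 4330$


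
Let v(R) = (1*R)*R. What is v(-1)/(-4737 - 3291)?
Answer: -1/8028 ≈ -0.00012456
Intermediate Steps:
v(R) = R² (v(R) = R*R = R²)
v(-1)/(-4737 - 3291) = (-1)²/(-4737 - 3291) = 1/(-8028) = 1*(-1/8028) = -1/8028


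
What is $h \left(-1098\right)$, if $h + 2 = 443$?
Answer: $-484218$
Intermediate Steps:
$h = 441$ ($h = -2 + 443 = 441$)
$h \left(-1098\right) = 441 \left(-1098\right) = -484218$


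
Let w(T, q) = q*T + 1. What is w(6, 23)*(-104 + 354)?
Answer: 34750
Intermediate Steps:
w(T, q) = 1 + T*q (w(T, q) = T*q + 1 = 1 + T*q)
w(6, 23)*(-104 + 354) = (1 + 6*23)*(-104 + 354) = (1 + 138)*250 = 139*250 = 34750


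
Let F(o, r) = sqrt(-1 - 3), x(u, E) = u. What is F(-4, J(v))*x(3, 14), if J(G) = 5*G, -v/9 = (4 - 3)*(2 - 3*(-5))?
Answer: 6*I ≈ 6.0*I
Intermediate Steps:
v = -153 (v = -9*(4 - 3)*(2 - 3*(-5)) = -9*(2 + 15) = -9*17 = -153)
F(o, r) = 2*I (F(o, r) = sqrt(-4) = 2*I)
F(-4, J(v))*x(3, 14) = (2*I)*3 = 6*I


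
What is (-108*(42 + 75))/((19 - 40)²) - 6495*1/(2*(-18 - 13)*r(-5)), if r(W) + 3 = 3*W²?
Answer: -1983067/72912 ≈ -27.198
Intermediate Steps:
r(W) = -3 + 3*W²
(-108*(42 + 75))/((19 - 40)²) - 6495*1/(2*(-18 - 13)*r(-5)) = (-108*(42 + 75))/((19 - 40)²) - 6495*1/(2*(-18 - 13)*(-3 + 3*(-5)²)) = (-108*117)/((-21)²) - 6495*(-1/(62*(-3 + 3*25))) = -12636/441 - 6495*(-1/(62*(-3 + 75))) = -12636*1/441 - 6495/((-62*72)) = -1404/49 - 6495/(-4464) = -1404/49 - 6495*(-1/4464) = -1404/49 + 2165/1488 = -1983067/72912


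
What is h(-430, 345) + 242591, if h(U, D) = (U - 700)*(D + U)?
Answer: 338641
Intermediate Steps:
h(U, D) = (-700 + U)*(D + U)
h(-430, 345) + 242591 = ((-430)² - 700*345 - 700*(-430) + 345*(-430)) + 242591 = (184900 - 241500 + 301000 - 148350) + 242591 = 96050 + 242591 = 338641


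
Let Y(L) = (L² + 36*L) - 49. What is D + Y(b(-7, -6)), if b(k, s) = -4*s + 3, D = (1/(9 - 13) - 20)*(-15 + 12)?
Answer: 6851/4 ≈ 1712.8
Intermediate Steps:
D = 243/4 (D = (1/(-4) - 20)*(-3) = (-¼ - 20)*(-3) = -81/4*(-3) = 243/4 ≈ 60.750)
b(k, s) = 3 - 4*s
Y(L) = -49 + L² + 36*L
D + Y(b(-7, -6)) = 243/4 + (-49 + (3 - 4*(-6))² + 36*(3 - 4*(-6))) = 243/4 + (-49 + (3 + 24)² + 36*(3 + 24)) = 243/4 + (-49 + 27² + 36*27) = 243/4 + (-49 + 729 + 972) = 243/4 + 1652 = 6851/4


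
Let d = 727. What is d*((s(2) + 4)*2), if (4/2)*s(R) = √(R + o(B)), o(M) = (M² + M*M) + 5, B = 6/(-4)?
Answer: 5816 + 727*√46/2 ≈ 8281.4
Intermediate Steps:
B = -3/2 (B = 6*(-¼) = -3/2 ≈ -1.5000)
o(M) = 5 + 2*M² (o(M) = (M² + M²) + 5 = 2*M² + 5 = 5 + 2*M²)
s(R) = √(19/2 + R)/2 (s(R) = √(R + (5 + 2*(-3/2)²))/2 = √(R + (5 + 2*(9/4)))/2 = √(R + (5 + 9/2))/2 = √(R + 19/2)/2 = √(19/2 + R)/2)
d*((s(2) + 4)*2) = 727*((√(38 + 4*2)/4 + 4)*2) = 727*((√(38 + 8)/4 + 4)*2) = 727*((√46/4 + 4)*2) = 727*((4 + √46/4)*2) = 727*(8 + √46/2) = 5816 + 727*√46/2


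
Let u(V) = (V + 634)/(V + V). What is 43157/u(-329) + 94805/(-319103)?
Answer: -9061694452043/97326415 ≈ -93106.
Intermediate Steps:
u(V) = (634 + V)/(2*V) (u(V) = (634 + V)/((2*V)) = (634 + V)*(1/(2*V)) = (634 + V)/(2*V))
43157/u(-329) + 94805/(-319103) = 43157/(((½)*(634 - 329)/(-329))) + 94805/(-319103) = 43157/(((½)*(-1/329)*305)) + 94805*(-1/319103) = 43157/(-305/658) - 94805/319103 = 43157*(-658/305) - 94805/319103 = -28397306/305 - 94805/319103 = -9061694452043/97326415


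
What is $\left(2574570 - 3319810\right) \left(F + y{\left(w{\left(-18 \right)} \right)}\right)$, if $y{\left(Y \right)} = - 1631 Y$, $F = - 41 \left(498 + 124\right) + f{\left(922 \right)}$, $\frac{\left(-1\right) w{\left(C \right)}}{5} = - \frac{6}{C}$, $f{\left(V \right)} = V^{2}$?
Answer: $- \frac{1849611901240}{3} \approx -6.1654 \cdot 10^{11}$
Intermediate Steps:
$w{\left(C \right)} = \frac{30}{C}$ ($w{\left(C \right)} = - 5 \left(- \frac{6}{C}\right) = \frac{30}{C}$)
$F = 824582$ ($F = - 41 \left(498 + 124\right) + 922^{2} = \left(-41\right) 622 + 850084 = -25502 + 850084 = 824582$)
$\left(2574570 - 3319810\right) \left(F + y{\left(w{\left(-18 \right)} \right)}\right) = \left(2574570 - 3319810\right) \left(824582 - 1631 \frac{30}{-18}\right) = - 745240 \left(824582 - 1631 \cdot 30 \left(- \frac{1}{18}\right)\right) = - 745240 \left(824582 - - \frac{8155}{3}\right) = - 745240 \left(824582 + \frac{8155}{3}\right) = \left(-745240\right) \frac{2481901}{3} = - \frac{1849611901240}{3}$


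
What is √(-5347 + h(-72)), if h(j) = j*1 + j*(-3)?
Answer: 11*I*√43 ≈ 72.132*I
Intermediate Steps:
h(j) = -2*j (h(j) = j - 3*j = -2*j)
√(-5347 + h(-72)) = √(-5347 - 2*(-72)) = √(-5347 + 144) = √(-5203) = 11*I*√43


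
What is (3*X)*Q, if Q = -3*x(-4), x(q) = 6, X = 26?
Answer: -1404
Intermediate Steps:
Q = -18 (Q = -3*6 = -18)
(3*X)*Q = (3*26)*(-18) = 78*(-18) = -1404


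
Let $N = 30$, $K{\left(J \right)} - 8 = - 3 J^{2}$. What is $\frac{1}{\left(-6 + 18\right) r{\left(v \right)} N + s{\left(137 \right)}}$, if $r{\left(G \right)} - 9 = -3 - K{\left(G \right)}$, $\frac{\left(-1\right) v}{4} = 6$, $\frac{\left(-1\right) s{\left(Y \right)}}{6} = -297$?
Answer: $\frac{1}{623142} \approx 1.6048 \cdot 10^{-6}$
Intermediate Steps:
$K{\left(J \right)} = 8 - 3 J^{2}$
$s{\left(Y \right)} = 1782$ ($s{\left(Y \right)} = \left(-6\right) \left(-297\right) = 1782$)
$v = -24$ ($v = \left(-4\right) 6 = -24$)
$r{\left(G \right)} = -2 + 3 G^{2}$ ($r{\left(G \right)} = 9 - \left(11 - 3 G^{2}\right) = 9 + \left(-3 + \left(-8 + 3 G^{2}\right)\right) = 9 + \left(-11 + 3 G^{2}\right) = -2 + 3 G^{2}$)
$\frac{1}{\left(-6 + 18\right) r{\left(v \right)} N + s{\left(137 \right)}} = \frac{1}{\left(-6 + 18\right) \left(-2 + 3 \left(-24\right)^{2}\right) 30 + 1782} = \frac{1}{12 \left(-2 + 3 \cdot 576\right) 30 + 1782} = \frac{1}{12 \left(-2 + 1728\right) 30 + 1782} = \frac{1}{12 \cdot 1726 \cdot 30 + 1782} = \frac{1}{20712 \cdot 30 + 1782} = \frac{1}{621360 + 1782} = \frac{1}{623142}$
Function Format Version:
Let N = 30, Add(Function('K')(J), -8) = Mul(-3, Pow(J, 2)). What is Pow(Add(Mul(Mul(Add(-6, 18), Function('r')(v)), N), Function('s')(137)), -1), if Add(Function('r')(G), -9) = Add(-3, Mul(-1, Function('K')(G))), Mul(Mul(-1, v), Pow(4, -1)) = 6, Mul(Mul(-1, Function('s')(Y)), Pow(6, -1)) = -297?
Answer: Rational(1, 623142) ≈ 1.6048e-6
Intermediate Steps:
Function('K')(J) = Add(8, Mul(-3, Pow(J, 2)))
Function('s')(Y) = 1782 (Function('s')(Y) = Mul(-6, -297) = 1782)
v = -24 (v = Mul(-4, 6) = -24)
Function('r')(G) = Add(-2, Mul(3, Pow(G, 2))) (Function('r')(G) = Add(9, Add(-3, Mul(-1, Add(8, Mul(-3, Pow(G, 2)))))) = Add(9, Add(-3, Add(-8, Mul(3, Pow(G, 2))))) = Add(9, Add(-11, Mul(3, Pow(G, 2)))) = Add(-2, Mul(3, Pow(G, 2))))
Pow(Add(Mul(Mul(Add(-6, 18), Function('r')(v)), N), Function('s')(137)), -1) = Pow(Add(Mul(Mul(Add(-6, 18), Add(-2, Mul(3, Pow(-24, 2)))), 30), 1782), -1) = Pow(Add(Mul(Mul(12, Add(-2, Mul(3, 576))), 30), 1782), -1) = Pow(Add(Mul(Mul(12, Add(-2, 1728)), 30), 1782), -1) = Pow(Add(Mul(Mul(12, 1726), 30), 1782), -1) = Pow(Add(Mul(20712, 30), 1782), -1) = Pow(Add(621360, 1782), -1) = Pow(623142, -1) = Rational(1, 623142)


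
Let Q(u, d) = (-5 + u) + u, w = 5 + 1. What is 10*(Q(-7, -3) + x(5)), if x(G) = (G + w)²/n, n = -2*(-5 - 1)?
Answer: -535/6 ≈ -89.167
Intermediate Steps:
w = 6
n = 12 (n = -2*(-6) = 12)
Q(u, d) = -5 + 2*u
x(G) = (6 + G)²/12 (x(G) = (G + 6)²/12 = (6 + G)²*(1/12) = (6 + G)²/12)
10*(Q(-7, -3) + x(5)) = 10*((-5 + 2*(-7)) + (6 + 5)²/12) = 10*((-5 - 14) + (1/12)*11²) = 10*(-19 + (1/12)*121) = 10*(-19 + 121/12) = 10*(-107/12) = -535/6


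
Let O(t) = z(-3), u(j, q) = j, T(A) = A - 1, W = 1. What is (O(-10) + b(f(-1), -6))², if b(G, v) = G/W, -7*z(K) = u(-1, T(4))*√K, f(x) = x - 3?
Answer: (28 - I*√3)²/49 ≈ 15.939 - 1.9795*I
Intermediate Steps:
T(A) = -1 + A
f(x) = -3 + x
z(K) = √K/7 (z(K) = -(-1)*√K/7 = √K/7)
O(t) = I*√3/7 (O(t) = √(-3)/7 = (I*√3)/7 = I*√3/7)
b(G, v) = G (b(G, v) = G/1 = G*1 = G)
(O(-10) + b(f(-1), -6))² = (I*√3/7 + (-3 - 1))² = (I*√3/7 - 4)² = (-4 + I*√3/7)²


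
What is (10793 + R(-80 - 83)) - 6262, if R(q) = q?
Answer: 4368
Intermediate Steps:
(10793 + R(-80 - 83)) - 6262 = (10793 + (-80 - 83)) - 6262 = (10793 - 163) - 6262 = 10630 - 6262 = 4368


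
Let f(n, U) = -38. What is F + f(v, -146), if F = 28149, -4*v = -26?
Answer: 28111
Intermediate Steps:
v = 13/2 (v = -1/4*(-26) = 13/2 ≈ 6.5000)
F + f(v, -146) = 28149 - 38 = 28111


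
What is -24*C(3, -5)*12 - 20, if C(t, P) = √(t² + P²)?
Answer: -20 - 288*√34 ≈ -1699.3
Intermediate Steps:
C(t, P) = √(P² + t²)
-24*C(3, -5)*12 - 20 = -24*√((-5)² + 3²)*12 - 20 = -24*√(25 + 9)*12 - 20 = -24*√34*12 - 20 = -288*√34 - 20 = -20 - 288*√34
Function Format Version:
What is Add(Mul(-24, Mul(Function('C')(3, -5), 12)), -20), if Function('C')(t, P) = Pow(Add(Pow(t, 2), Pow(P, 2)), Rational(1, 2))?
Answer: Add(-20, Mul(-288, Pow(34, Rational(1, 2)))) ≈ -1699.3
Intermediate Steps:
Function('C')(t, P) = Pow(Add(Pow(P, 2), Pow(t, 2)), Rational(1, 2))
Add(Mul(-24, Mul(Function('C')(3, -5), 12)), -20) = Add(Mul(-24, Mul(Pow(Add(Pow(-5, 2), Pow(3, 2)), Rational(1, 2)), 12)), -20) = Add(Mul(-24, Mul(Pow(Add(25, 9), Rational(1, 2)), 12)), -20) = Add(Mul(-24, Mul(Pow(34, Rational(1, 2)), 12)), -20) = Add(Mul(-24, Mul(12, Pow(34, Rational(1, 2)))), -20) = Add(Mul(-288, Pow(34, Rational(1, 2))), -20) = Add(-20, Mul(-288, Pow(34, Rational(1, 2))))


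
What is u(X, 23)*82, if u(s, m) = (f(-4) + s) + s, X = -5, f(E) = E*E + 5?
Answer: 902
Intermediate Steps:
f(E) = 5 + E² (f(E) = E² + 5 = 5 + E²)
u(s, m) = 21 + 2*s (u(s, m) = ((5 + (-4)²) + s) + s = ((5 + 16) + s) + s = (21 + s) + s = 21 + 2*s)
u(X, 23)*82 = (21 + 2*(-5))*82 = (21 - 10)*82 = 11*82 = 902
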